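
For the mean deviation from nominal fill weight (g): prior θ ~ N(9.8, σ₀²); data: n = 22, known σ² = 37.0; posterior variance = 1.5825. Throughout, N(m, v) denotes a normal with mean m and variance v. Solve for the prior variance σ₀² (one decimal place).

For the Normal–Normal model with known σ², precisions add: τ_n = τ₀ + n/σ².
So 1/σ₀² = 1/1.5825 − 22/37.0 = 0.631912 − 0.594595 = 0.037317.
Hence σ₀² = 1/0.037317 ≈ 26.8.

σ₀² = 26.8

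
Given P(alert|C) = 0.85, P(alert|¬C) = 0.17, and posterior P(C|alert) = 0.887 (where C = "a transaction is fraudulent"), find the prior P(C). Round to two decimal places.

Bayes' rule in odds form gives O(C|E) = O(C)·[P(E|C)/P(E|¬C)], hence O(C) = O(C|E)/LR.
Posterior odds = 0.887/(1−0.887) = 7.8496. LR = 0.85/0.17 = 5.0000.
Prior odds = 7.8496/5.0000 = 1.5699, so P(C) = 1.5699/(1+1.5699) ≈ 0.61.

P(C) = 0.61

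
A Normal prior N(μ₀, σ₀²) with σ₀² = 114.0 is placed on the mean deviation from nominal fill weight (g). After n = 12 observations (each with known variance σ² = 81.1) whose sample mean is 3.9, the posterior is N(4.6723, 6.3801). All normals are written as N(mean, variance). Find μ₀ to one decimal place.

μ₀ = 17.7

With known observation variance, the Normal–Normal posterior has precision τ_n = τ₀ + n/σ² and mean μ_n = (τ₀μ₀ + (n/σ²)x̄)/τ_n.
Here τ₀ = 1/114.0 = 0.008772 and τ_data = 12/81.1 = 0.147965, so τ_n = 0.156737.
Rearranging for μ₀: μ₀ = (μ_n·τ_n − τ_data·x̄)/τ₀ = (4.6723·0.156737 − 0.147965·3.9) / 0.008772 = 0.155259/0.008772 ≈ 17.7.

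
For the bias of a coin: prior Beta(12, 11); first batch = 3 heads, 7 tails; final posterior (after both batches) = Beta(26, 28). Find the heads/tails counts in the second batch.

Because Beta–binomial updating is additive in the counts, the combined data contributed (α_post−α_prior, β_post−β_prior) successes and failures.
Total across both batches: 26−12=14 heads, 28−11=17 tails.
Subtract the first batch: 14−3=11 heads and 17−7=10 tails.

11 heads and 10 tails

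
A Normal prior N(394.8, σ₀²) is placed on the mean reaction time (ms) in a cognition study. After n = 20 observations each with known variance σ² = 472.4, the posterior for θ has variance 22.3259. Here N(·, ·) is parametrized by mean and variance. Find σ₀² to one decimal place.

σ₀² = 407.5

Posterior precision equals prior precision plus data precision: 1/σ_n² = 1/σ₀² + n/σ².
So 1/σ₀² = 1/22.3259 − 20/472.4 = 0.044791 − 0.042337 = 0.002454.
Hence σ₀² = 1/0.002454 ≈ 407.5.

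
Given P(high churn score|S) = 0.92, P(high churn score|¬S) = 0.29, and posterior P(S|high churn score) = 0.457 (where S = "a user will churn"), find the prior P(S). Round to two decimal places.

In odds form, posterior odds = prior odds × likelihood ratio, so prior odds = posterior odds ÷ LR.
Posterior odds = 0.457/(1−0.457) = 0.8416. LR = 0.92/0.29 = 3.1724.
Prior odds = 0.8416/3.1724 = 0.2653, so P(S) = 0.2653/(1+0.2653) ≈ 0.21.

P(S) = 0.21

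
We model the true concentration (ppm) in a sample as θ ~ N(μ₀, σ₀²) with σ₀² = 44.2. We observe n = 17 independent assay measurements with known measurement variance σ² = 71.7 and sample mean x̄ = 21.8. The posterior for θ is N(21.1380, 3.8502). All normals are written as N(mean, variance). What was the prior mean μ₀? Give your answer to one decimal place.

μ₀ = 14.2

With known observation variance, the Normal–Normal posterior has precision τ_n = τ₀ + n/σ² and mean μ_n = (τ₀μ₀ + (n/σ²)x̄)/τ_n.
Here τ₀ = 1/44.2 = 0.022624 and τ_data = 17/71.7 = 0.237099, so τ_n = 0.259723.
Rearranging for μ₀: μ₀ = (μ_n·τ_n − τ_data·x̄)/τ₀ = (21.1380·0.259723 − 0.237099·21.8) / 0.022624 = 0.321267/0.022624 ≈ 14.2.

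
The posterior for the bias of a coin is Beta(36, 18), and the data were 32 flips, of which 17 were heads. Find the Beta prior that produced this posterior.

A Beta(α, β) prior with s successes and f failures in binomial data gives a Beta(α+s, β+f) posterior.
So α = 36 − 17 = 19 and β = 18 − 15 = 3.

Beta(19, 3)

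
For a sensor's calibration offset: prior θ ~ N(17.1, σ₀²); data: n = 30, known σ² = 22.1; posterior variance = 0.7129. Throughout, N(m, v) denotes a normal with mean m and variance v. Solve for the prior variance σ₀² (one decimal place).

For the Normal–Normal model with known σ², precisions add: τ_n = τ₀ + n/σ².
So 1/σ₀² = 1/0.7129 − 30/22.1 = 1.402721 − 1.357466 = 0.045255.
Hence σ₀² = 1/0.045255 ≈ 22.1.

σ₀² = 22.1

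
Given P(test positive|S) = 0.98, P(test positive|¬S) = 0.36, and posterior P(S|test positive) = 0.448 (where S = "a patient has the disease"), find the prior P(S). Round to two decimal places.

Bayes' rule in odds form gives O(S|E) = O(S)·[P(E|S)/P(E|¬S)], hence O(S) = O(S|E)/LR.
Posterior odds = 0.448/(1−0.448) = 0.8116. LR = 0.98/0.36 = 2.7222.
Prior odds = 0.8116/2.7222 = 0.2981, so P(S) = 0.2981/(1+0.2981) ≈ 0.23.

P(S) = 0.23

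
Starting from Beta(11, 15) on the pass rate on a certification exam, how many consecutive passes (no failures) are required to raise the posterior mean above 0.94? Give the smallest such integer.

k = 225

After k passes and 0 failures the posterior is Beta(11+k, 15), with mean (11+k)/(11+15+k).
Set (11+k)/(26+k) > 0.94 and solve: k > (0.94·26 − 11)/(1 − 0.94) = 224.000.
The smallest integer exceeding 224.000 is 225.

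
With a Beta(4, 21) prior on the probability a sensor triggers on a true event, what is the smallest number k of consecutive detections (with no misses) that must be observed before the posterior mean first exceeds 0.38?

After k detections and 0 misses the posterior is Beta(4+k, 21), with mean (4+k)/(4+21+k).
Set (4+k)/(25+k) > 0.38 and solve: k > (0.38·25 − 4)/(1 − 0.38) = 8.871.
The smallest integer exceeding 8.871 is 9, and checking k=9: (13)/(34) = 0.3824 > 0.38.

k = 9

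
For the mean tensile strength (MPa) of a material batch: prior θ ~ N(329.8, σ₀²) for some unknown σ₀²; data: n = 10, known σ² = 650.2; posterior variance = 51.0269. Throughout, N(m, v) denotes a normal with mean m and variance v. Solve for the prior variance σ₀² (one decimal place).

σ₀² = 237.1

Posterior precision equals prior precision plus data precision: 1/σ_n² = 1/σ₀² + n/σ².
So 1/σ₀² = 1/51.0269 − 10/650.2 = 0.019598 − 0.015380 = 0.004218.
Hence σ₀² = 1/0.004218 ≈ 237.1.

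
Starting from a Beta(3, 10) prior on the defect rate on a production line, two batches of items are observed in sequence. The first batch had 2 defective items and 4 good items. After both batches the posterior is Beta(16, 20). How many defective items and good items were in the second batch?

11 defective items and 6 good items

Because Beta–binomial updating is additive in the counts, the combined data contributed (α_post−α_prior, β_post−β_prior) successes and failures.
Total across both batches: 16−3=13 defective items, 20−10=10 good items.
Subtract the first batch: 13−2=11 defective items and 10−4=6 good items.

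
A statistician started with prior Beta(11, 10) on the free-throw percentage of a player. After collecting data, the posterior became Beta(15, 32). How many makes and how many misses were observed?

A Beta(a, b) prior with s successes and f failures in binomial data gives a Beta(a+s, b+f) posterior.
Match parameters: s=15−11=4, f=32−10=22.

4 makes and 22 misses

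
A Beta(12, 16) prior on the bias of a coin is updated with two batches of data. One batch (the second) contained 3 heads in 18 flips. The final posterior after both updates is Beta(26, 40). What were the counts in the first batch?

Because Beta–binomial updating is additive in the counts, the combined data contributed (α_post−α_prior, β_post−β_prior) successes and failures.
Total across both batches: 26−12=14 heads, 40−16=24 tails.
Subtract the second batch: 14−3=11 heads and 24−15=9 tails.

11 heads and 9 tails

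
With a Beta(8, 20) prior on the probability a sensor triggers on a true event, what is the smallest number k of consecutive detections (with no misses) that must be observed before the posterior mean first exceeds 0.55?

k = 17

After k detections and 0 misses the posterior is Beta(8+k, 20), with mean (8+k)/(8+20+k).
Set (8+k)/(28+k) > 0.55 and solve: k > (0.55·28 − 8)/(1 − 0.55) = 16.444.
The smallest integer exceeding 16.444 is 17.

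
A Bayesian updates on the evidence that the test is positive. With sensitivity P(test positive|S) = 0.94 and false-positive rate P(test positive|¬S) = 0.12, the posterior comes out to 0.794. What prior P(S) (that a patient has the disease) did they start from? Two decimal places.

P(S) = 0.33

Bayes' rule in odds form gives O(S|E) = O(S)·[P(E|S)/P(E|¬S)], hence O(S) = O(S|E)/LR.
Posterior odds = 0.794/(1−0.794) = 3.8544. LR = 0.94/0.12 = 7.8333.
Prior odds = 3.8544/7.8333 = 0.4921, so P(S) = 0.4921/(1+0.4921) ≈ 0.33.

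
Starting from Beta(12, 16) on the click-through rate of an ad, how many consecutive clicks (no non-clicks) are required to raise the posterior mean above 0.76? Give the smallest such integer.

After k clicks and 0 non-clicks the posterior is Beta(12+k, 16), with mean (12+k)/(12+16+k).
Set (12+k)/(28+k) > 0.76 and solve: k > (0.76·28 − 12)/(1 − 0.76) = 38.667.
The smallest integer exceeding 38.667 is 39, and checking k=39: (51)/(67) = 0.7612 > 0.76.

k = 39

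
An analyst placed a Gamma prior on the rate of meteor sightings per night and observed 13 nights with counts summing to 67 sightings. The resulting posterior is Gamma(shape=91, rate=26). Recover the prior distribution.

Gamma(shape=24, rate=13)

A Gamma(α, β) prior (rate parametrization) on a Poisson rate with n observations summing to S gives posterior Gamma(α+S, β+n).
So α = 91 − 67 = 24 and β = 26 − 13 = 13.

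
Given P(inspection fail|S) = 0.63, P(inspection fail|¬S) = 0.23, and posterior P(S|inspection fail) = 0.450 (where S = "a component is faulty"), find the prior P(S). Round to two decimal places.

P(S) = 0.23

In odds form, posterior odds = prior odds × likelihood ratio, so prior odds = posterior odds ÷ LR.
Posterior odds = 0.450/(1−0.450) = 0.8182. LR = 0.63/0.23 = 2.7391.
Prior odds = 0.8182/2.7391 = 0.2987, so P(S) = 0.2987/(1+0.2987) ≈ 0.23.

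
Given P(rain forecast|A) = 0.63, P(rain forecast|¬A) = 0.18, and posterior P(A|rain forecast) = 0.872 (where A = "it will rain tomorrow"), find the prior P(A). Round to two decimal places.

In odds form, posterior odds = prior odds × likelihood ratio, so prior odds = posterior odds ÷ LR.
Posterior odds = 0.872/(1−0.872) = 6.8125. LR = 0.63/0.18 = 3.5000.
Prior odds = 6.8125/3.5000 = 1.9464, so P(A) = 1.9464/(1+1.9464) ≈ 0.66.

P(A) = 0.66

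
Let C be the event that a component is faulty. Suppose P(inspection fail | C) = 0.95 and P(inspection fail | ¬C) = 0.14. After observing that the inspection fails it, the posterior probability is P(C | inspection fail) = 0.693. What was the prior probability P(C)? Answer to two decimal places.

P(C) = 0.25

In odds form, posterior odds = prior odds × likelihood ratio, so prior odds = posterior odds ÷ LR.
Posterior odds = 0.693/(1−0.693) = 2.2573. LR = 0.95/0.14 = 6.7857.
Prior odds = 2.2573/6.7857 = 0.3327, so P(C) = 0.3327/(1+0.3327) ≈ 0.25.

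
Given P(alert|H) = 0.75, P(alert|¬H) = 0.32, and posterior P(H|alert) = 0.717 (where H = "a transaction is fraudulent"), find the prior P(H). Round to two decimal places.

In odds form, posterior odds = prior odds × likelihood ratio, so prior odds = posterior odds ÷ LR.
Posterior odds = 0.717/(1−0.717) = 2.5336. LR = 0.75/0.32 = 2.3438.
Prior odds = 2.5336/2.3438 = 1.0810, so P(H) = 1.0810/(1+1.0810) ≈ 0.52.

P(H) = 0.52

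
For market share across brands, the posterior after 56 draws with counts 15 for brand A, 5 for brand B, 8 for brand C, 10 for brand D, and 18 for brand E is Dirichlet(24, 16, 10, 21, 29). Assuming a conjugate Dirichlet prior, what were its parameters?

Dirichlet(9, 11, 2, 11, 11)

For a Dirichlet(α) prior with multinomial counts c, the posterior is Dirichlet(α + c) componentwise.
Subtract each count from the matching posterior parameter: 24−15=9, 16−5=11, 10−8=2, 21−10=11, 29−18=11.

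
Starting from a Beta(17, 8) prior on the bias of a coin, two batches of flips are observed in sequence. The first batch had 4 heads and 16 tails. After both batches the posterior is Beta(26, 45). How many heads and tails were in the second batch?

Sequential conjugate updates are equivalent to a single update on the pooled data, so total successes = posterior α − prior α and total failures = posterior β − prior β.
Total across both batches: 26−17=9 heads, 45−8=37 tails.
Subtract the first batch: 9−4=5 heads and 37−16=21 tails.

5 heads and 21 tails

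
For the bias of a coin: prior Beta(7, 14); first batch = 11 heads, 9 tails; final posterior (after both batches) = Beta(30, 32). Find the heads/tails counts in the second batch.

Because Beta–binomial updating is additive in the counts, the combined data contributed (α_post−α_prior, β_post−β_prior) successes and failures.
Total across both batches: 30−7=23 heads, 32−14=18 tails.
Subtract the first batch: 23−11=12 heads and 18−9=9 tails.

12 heads and 9 tails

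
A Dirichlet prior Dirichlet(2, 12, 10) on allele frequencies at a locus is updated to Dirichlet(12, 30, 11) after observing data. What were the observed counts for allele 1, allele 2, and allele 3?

For a Dirichlet(α) prior with multinomial counts c, the posterior is Dirichlet(α + c) componentwise.
Counts are posterior − prior componentwise: 12−2=10, 30−12=18, 11−10=1.

counts (10, 18, 1)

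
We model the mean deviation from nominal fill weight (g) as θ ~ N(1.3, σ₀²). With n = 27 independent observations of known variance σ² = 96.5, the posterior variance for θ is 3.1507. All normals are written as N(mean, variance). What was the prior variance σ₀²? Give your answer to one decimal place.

For the Normal–Normal model with known σ², precisions add: τ_n = τ₀ + n/σ².
So 1/σ₀² = 1/3.1507 − 27/96.5 = 0.317390 − 0.279793 = 0.037597.
Hence σ₀² = 1/0.037597 ≈ 26.6.

σ₀² = 26.6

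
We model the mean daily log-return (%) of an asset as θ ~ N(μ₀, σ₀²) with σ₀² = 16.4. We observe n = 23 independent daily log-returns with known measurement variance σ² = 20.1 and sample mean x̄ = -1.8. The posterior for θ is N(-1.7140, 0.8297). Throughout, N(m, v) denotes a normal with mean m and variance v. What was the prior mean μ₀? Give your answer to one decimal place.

μ₀ = -0.1

The posterior mean is a precision-weighted average: μ_n = (τ₀μ₀ + τ_data·x̄)/(τ₀+τ_data), with τ₀=1/σ₀² and τ_data=n/σ².
Here τ₀ = 1/16.4 = 0.060976 and τ_data = 23/20.1 = 1.144279, so τ_n = 1.205255.
Rearranging for μ₀: μ₀ = (μ_n·τ_n − τ_data·x̄)/τ₀ = (-1.7140·1.205255 − 1.144279·-1.8) / 0.060976 = -0.006105/0.060976 ≈ -0.1.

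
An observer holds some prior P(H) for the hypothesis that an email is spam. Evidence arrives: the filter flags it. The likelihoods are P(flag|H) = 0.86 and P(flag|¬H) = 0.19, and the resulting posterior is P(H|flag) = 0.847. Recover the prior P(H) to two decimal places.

Bayes' rule in odds form gives O(H|E) = O(H)·[P(E|H)/P(E|¬H)], hence O(H) = O(H|E)/LR.
Posterior odds = 0.847/(1−0.847) = 5.5359. LR = 0.86/0.19 = 4.5263.
Prior odds = 5.5359/4.5263 = 1.2231, so P(H) = 1.2231/(1+1.2231) ≈ 0.55.

P(H) = 0.55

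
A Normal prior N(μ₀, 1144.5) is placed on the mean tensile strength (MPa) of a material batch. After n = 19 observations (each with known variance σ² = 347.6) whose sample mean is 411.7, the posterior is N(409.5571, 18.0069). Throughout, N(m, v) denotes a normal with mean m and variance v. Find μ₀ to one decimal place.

μ₀ = 275.5

With known observation variance, the Normal–Normal posterior has precision τ_n = τ₀ + n/σ² and mean μ_n = (τ₀μ₀ + (n/σ²)x̄)/τ_n.
Here τ₀ = 1/1144.5 = 0.000874 and τ_data = 19/347.6 = 0.054661, so τ_n = 0.055535.
Rearranging for μ₀: μ₀ = (μ_n·τ_n − τ_data·x̄)/τ₀ = (409.5571·0.055535 − 0.054661·411.7) / 0.000874 = 0.240820/0.000874 ≈ 275.5.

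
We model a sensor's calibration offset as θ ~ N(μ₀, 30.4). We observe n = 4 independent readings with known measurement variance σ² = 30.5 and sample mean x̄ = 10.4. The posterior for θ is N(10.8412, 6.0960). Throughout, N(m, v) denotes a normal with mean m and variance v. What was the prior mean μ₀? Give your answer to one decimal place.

μ₀ = 12.6

With known observation variance, the Normal–Normal posterior has precision τ_n = τ₀ + n/σ² and mean μ_n = (τ₀μ₀ + (n/σ²)x̄)/τ_n.
Here τ₀ = 1/30.4 = 0.032895 and τ_data = 4/30.5 = 0.131148, so τ_n = 0.164043.
Rearranging for μ₀: μ₀ = (μ_n·τ_n − τ_data·x̄)/τ₀ = (10.8412·0.164043 − 0.131148·10.4) / 0.032895 = 0.414484/0.032895 ≈ 12.6.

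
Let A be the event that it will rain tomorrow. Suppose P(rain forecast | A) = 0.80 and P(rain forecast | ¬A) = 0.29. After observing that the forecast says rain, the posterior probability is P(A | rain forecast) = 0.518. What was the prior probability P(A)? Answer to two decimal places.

Bayes' rule in odds form gives O(A|E) = O(A)·[P(E|A)/P(E|¬A)], hence O(A) = O(A|E)/LR.
Posterior odds = 0.518/(1−0.518) = 1.0747. LR = 0.80/0.29 = 2.7586.
Prior odds = 1.0747/2.7586 = 0.3896, so P(A) = 0.3896/(1+0.3896) ≈ 0.28.

P(A) = 0.28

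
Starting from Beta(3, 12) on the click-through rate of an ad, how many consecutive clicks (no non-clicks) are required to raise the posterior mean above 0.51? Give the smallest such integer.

k = 10

After k clicks and 0 non-clicks the posterior is Beta(3+k, 12), with mean (3+k)/(3+12+k).
Set (3+k)/(15+k) > 0.51 and solve: k > (0.51·15 − 3)/(1 − 0.51) = 9.490.
The smallest integer exceeding 9.490 is 10.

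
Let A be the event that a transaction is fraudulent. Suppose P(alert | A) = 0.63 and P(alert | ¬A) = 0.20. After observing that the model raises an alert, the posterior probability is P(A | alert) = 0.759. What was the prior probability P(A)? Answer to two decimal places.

In odds form, posterior odds = prior odds × likelihood ratio, so prior odds = posterior odds ÷ LR.
Posterior odds = 0.759/(1−0.759) = 3.1494. LR = 0.63/0.20 = 3.1500.
Prior odds = 3.1494/3.1500 = 0.9998, so P(A) = 0.9998/(1+0.9998) ≈ 0.50.

P(A) = 0.50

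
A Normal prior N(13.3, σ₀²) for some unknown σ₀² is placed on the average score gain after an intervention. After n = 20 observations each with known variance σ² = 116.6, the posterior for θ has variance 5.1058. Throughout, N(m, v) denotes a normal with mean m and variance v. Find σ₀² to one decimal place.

σ₀² = 41.1

For the Normal–Normal model with known σ², precisions add: τ_n = τ₀ + n/σ².
So 1/σ₀² = 1/5.1058 − 20/116.6 = 0.195856 − 0.171527 = 0.024329.
Hence σ₀² = 1/0.024329 ≈ 41.1.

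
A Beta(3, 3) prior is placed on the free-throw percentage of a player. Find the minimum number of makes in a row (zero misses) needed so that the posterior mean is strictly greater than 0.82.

After k makes and 0 misses the posterior is Beta(3+k, 3), with mean (3+k)/(3+3+k).
Set (3+k)/(6+k) > 0.82 and solve: k > (0.82·6 − 3)/(1 − 0.82) = 10.667.
The smallest integer exceeding 10.667 is 11, and checking k=11: (14)/(17) = 0.8235 > 0.82.

k = 11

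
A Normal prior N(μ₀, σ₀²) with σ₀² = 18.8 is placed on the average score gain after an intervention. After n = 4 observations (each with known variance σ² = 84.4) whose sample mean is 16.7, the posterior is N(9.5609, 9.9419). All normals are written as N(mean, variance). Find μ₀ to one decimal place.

With known observation variance, the Normal–Normal posterior has precision τ_n = τ₀ + n/σ² and mean μ_n = (τ₀μ₀ + (n/σ²)x̄)/τ_n.
Here τ₀ = 1/18.8 = 0.053191 and τ_data = 4/84.4 = 0.047393, so τ_n = 0.100584.
Rearranging for μ₀: μ₀ = (μ_n·τ_n − τ_data·x̄)/τ₀ = (9.5609·0.100584 − 0.047393·16.7) / 0.053191 = 0.170210/0.053191 ≈ 3.2.

μ₀ = 3.2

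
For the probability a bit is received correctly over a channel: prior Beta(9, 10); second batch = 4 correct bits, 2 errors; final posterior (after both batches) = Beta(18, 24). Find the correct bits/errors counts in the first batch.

5 correct bits and 12 errors

Because Beta–binomial updating is additive in the counts, the combined data contributed (α_post−α_prior, β_post−β_prior) successes and failures.
Total across both batches: 18−9=9 correct bits, 24−10=14 errors.
Subtract the second batch: 9−4=5 correct bits and 14−2=12 errors.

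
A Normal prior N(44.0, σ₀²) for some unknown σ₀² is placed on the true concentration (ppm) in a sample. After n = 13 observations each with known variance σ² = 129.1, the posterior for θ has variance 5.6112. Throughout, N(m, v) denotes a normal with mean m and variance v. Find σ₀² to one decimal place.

Posterior precision equals prior precision plus data precision: 1/σ_n² = 1/σ₀² + n/σ².
So 1/σ₀² = 1/5.6112 − 13/129.1 = 0.178215 − 0.100697 = 0.077518.
Hence σ₀² = 1/0.077518 ≈ 12.9.

σ₀² = 12.9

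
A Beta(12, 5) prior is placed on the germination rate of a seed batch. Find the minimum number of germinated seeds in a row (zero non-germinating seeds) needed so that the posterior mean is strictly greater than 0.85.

After k germinated seeds and 0 non-germinating seeds the posterior is Beta(12+k, 5), with mean (12+k)/(12+5+k).
Set (12+k)/(17+k) > 0.85 and solve: k > (0.85·17 − 12)/(1 − 0.85) = 16.333.
The smallest integer exceeding 16.333 is 17.

k = 17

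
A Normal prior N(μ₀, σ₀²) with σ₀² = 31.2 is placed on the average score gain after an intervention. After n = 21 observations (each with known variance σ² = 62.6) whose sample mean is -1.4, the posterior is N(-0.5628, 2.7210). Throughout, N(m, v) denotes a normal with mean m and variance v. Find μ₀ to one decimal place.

μ₀ = 8.2

With known observation variance, the Normal–Normal posterior has precision τ_n = τ₀ + n/σ² and mean μ_n = (τ₀μ₀ + (n/σ²)x̄)/τ_n.
Here τ₀ = 1/31.2 = 0.032051 and τ_data = 21/62.6 = 0.335463, so τ_n = 0.367514.
Rearranging for μ₀: μ₀ = (μ_n·τ_n − τ_data·x̄)/τ₀ = (-0.5628·0.367514 − 0.335463·-1.4) / 0.032051 = 0.262811/0.032051 ≈ 8.2.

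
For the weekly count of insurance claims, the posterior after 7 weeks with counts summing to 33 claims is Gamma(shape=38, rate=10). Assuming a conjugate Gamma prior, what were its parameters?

Gamma(shape=5, rate=3)

Gamma–Poisson conjugacy: posterior shape = α + Σxᵢ, posterior rate = β + n.
So α = 38 − 33 = 5 and β = 10 − 7 = 3.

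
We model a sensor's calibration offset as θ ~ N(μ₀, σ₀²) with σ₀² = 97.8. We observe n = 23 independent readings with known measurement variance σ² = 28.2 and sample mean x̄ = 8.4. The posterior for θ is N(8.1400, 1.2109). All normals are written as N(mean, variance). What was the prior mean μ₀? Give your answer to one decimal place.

The posterior mean is a precision-weighted average: μ_n = (τ₀μ₀ + τ_data·x̄)/(τ₀+τ_data), with τ₀=1/σ₀² and τ_data=n/σ².
Here τ₀ = 1/97.8 = 0.010225 and τ_data = 23/28.2 = 0.815603, so τ_n = 0.825828.
Rearranging for μ₀: μ₀ = (μ_n·τ_n − τ_data·x̄)/τ₀ = (8.1400·0.825828 − 0.815603·8.4) / 0.010225 = -0.128825/0.010225 ≈ -12.6.

μ₀ = -12.6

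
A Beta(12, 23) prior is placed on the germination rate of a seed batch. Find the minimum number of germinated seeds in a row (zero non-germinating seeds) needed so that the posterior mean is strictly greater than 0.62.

k = 26

After k germinated seeds and 0 non-germinating seeds the posterior is Beta(12+k, 23), with mean (12+k)/(12+23+k).
Set (12+k)/(35+k) > 0.62 and solve: k > (0.62·35 − 12)/(1 − 0.62) = 25.526.
The smallest integer exceeding 25.526 is 26.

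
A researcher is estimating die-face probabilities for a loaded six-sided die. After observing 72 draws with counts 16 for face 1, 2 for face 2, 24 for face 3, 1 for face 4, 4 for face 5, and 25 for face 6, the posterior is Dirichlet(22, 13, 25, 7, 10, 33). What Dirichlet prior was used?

Dirichlet(6, 11, 1, 6, 6, 8)

For a Dirichlet(α) prior with multinomial counts c, the posterior is Dirichlet(α + c) componentwise.
Subtract each count from the matching posterior parameter: 22−16=6, 13−2=11, 25−24=1, 7−1=6, 10−4=6, 33−25=8.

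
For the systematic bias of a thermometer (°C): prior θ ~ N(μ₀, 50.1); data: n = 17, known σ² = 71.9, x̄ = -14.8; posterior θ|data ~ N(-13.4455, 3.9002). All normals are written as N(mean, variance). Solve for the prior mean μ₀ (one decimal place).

The posterior mean is a precision-weighted average: μ_n = (τ₀μ₀ + τ_data·x̄)/(τ₀+τ_data), with τ₀=1/σ₀² and τ_data=n/σ².
Here τ₀ = 1/50.1 = 0.019960 and τ_data = 17/71.9 = 0.236439, so τ_n = 0.256399.
Rearranging for μ₀: μ₀ = (μ_n·τ_n − τ_data·x̄)/τ₀ = (-13.4455·0.256399 − 0.236439·-14.8) / 0.019960 = 0.051884/0.019960 ≈ 2.6.

μ₀ = 2.6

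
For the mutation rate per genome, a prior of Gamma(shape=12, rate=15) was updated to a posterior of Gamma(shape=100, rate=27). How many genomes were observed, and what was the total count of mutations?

A Gamma(α, β) prior (rate parametrization) on a Poisson rate with n observations summing to S gives posterior Gamma(α+S, β+n).
Matching: Σxᵢ = 100 − 12 = 88 and n = 27 − 15 = 12.

n = 12 genomes with total 88 mutations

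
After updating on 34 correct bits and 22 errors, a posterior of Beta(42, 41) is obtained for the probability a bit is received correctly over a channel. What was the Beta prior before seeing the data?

Beta(8, 19)

Under Beta–binomial conjugacy the posterior parameters are (a+s, b+f).
So a = 42 − 34 = 8 and b = 41 − 22 = 19.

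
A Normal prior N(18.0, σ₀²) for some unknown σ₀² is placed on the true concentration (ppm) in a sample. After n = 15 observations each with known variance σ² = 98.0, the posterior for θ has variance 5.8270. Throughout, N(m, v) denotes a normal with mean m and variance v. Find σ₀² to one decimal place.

Posterior precision equals prior precision plus data precision: 1/σ_n² = 1/σ₀² + n/σ².
So 1/σ₀² = 1/5.8270 − 15/98.0 = 0.171615 − 0.153061 = 0.018554.
Hence σ₀² = 1/0.018554 ≈ 53.9.

σ₀² = 53.9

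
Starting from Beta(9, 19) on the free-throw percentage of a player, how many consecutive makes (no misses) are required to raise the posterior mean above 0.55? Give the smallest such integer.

After k makes and 0 misses the posterior is Beta(9+k, 19), with mean (9+k)/(9+19+k).
Set (9+k)/(28+k) > 0.55 and solve: k > (0.55·28 − 9)/(1 − 0.55) = 14.222.
The smallest integer exceeding 14.222 is 15, and checking k=15: (24)/(43) = 0.5581 > 0.55.

k = 15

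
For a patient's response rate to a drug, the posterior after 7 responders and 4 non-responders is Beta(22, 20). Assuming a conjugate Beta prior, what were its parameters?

Beta(15, 16)

A Beta(a, b) prior with s successes and f failures in binomial data gives a Beta(a+s, b+f) posterior.
So a = 22 − 7 = 15 and b = 20 − 4 = 16.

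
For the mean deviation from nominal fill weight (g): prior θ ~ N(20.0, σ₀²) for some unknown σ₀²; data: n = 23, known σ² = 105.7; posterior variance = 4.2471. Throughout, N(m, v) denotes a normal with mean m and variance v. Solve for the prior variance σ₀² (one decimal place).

For the Normal–Normal model with known σ², precisions add: τ_n = τ₀ + n/σ².
So 1/σ₀² = 1/4.2471 − 23/105.7 = 0.235455 − 0.217597 = 0.017858.
Hence σ₀² = 1/0.017858 ≈ 56.0.

σ₀² = 56.0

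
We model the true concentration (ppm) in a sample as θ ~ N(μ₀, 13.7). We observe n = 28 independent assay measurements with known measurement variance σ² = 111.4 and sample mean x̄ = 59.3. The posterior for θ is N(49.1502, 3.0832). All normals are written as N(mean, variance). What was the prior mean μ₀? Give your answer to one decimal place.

μ₀ = 14.2

With known observation variance, the Normal–Normal posterior has precision τ_n = τ₀ + n/σ² and mean μ_n = (τ₀μ₀ + (n/σ²)x̄)/τ_n.
Here τ₀ = 1/13.7 = 0.072993 and τ_data = 28/111.4 = 0.251346, so τ_n = 0.324339.
Rearranging for μ₀: μ₀ = (μ_n·τ_n − τ_data·x̄)/τ₀ = (49.1502·0.324339 − 0.251346·59.3) / 0.072993 = 1.036509/0.072993 ≈ 14.2.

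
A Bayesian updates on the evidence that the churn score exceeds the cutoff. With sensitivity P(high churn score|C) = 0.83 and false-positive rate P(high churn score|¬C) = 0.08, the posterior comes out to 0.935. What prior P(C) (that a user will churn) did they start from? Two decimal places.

P(C) = 0.58

In odds form, posterior odds = prior odds × likelihood ratio, so prior odds = posterior odds ÷ LR.
Posterior odds = 0.935/(1−0.935) = 14.3846. LR = 0.83/0.08 = 10.3750.
Prior odds = 14.3846/10.3750 = 1.3865, so P(C) = 1.3865/(1+1.3865) ≈ 0.58.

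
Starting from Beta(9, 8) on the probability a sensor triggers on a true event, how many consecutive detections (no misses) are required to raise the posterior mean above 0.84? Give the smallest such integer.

After k detections and 0 misses the posterior is Beta(9+k, 8), with mean (9+k)/(9+8+k).
Set (9+k)/(17+k) > 0.84 and solve: k > (0.84·17 − 9)/(1 − 0.84) = 33.000.
The smallest integer exceeding 33.000 is 34.

k = 34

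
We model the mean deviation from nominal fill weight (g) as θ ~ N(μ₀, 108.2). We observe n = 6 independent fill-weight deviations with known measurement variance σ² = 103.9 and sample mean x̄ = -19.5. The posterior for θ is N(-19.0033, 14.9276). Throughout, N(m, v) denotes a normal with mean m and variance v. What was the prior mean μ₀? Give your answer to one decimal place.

The posterior mean is a precision-weighted average: μ_n = (τ₀μ₀ + τ_data·x̄)/(τ₀+τ_data), with τ₀=1/σ₀² and τ_data=n/σ².
Here τ₀ = 1/108.2 = 0.009242 and τ_data = 6/103.9 = 0.057748, so τ_n = 0.066990.
Rearranging for μ₀: μ₀ = (μ_n·τ_n − τ_data·x̄)/τ₀ = (-19.0033·0.066990 − 0.057748·-19.5) / 0.009242 = -0.146945/0.009242 ≈ -15.9.

μ₀ = -15.9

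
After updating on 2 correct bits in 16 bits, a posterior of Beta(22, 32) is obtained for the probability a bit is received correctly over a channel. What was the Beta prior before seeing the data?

Beta is conjugate to the binomial likelihood: posterior = Beta(a+s, b+f).
Subtract the data counts: 22−2=20, 32−14=18.

Beta(20, 18)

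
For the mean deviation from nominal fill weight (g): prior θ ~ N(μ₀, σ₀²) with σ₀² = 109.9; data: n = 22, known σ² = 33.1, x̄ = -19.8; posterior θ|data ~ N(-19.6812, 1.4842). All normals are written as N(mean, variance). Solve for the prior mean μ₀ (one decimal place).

The posterior mean is a precision-weighted average: μ_n = (τ₀μ₀ + τ_data·x̄)/(τ₀+τ_data), with τ₀=1/σ₀² and τ_data=n/σ².
Here τ₀ = 1/109.9 = 0.009099 and τ_data = 22/33.1 = 0.664653, so τ_n = 0.673752.
Rearranging for μ₀: μ₀ = (μ_n·τ_n − τ_data·x̄)/τ₀ = (-19.6812·0.673752 − 0.664653·-19.8) / 0.009099 = -0.100118/0.009099 ≈ -11.0.

μ₀ = -11.0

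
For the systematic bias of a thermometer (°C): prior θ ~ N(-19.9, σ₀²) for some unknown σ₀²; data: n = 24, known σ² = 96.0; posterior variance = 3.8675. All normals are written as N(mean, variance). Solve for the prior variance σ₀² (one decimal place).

Posterior precision equals prior precision plus data precision: 1/σ_n² = 1/σ₀² + n/σ².
So 1/σ₀² = 1/3.8675 − 24/96.0 = 0.258565 − 0.250000 = 0.008565.
Hence σ₀² = 1/0.008565 ≈ 116.8.

σ₀² = 116.8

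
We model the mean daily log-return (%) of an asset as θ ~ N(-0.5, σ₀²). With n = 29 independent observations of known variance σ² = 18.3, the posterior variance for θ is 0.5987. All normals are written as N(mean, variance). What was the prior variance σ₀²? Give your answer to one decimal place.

σ₀² = 11.7

Posterior precision equals prior precision plus data precision: 1/σ_n² = 1/σ₀² + n/σ².
So 1/σ₀² = 1/0.5987 − 29/18.3 = 1.670286 − 1.584699 = 0.085587.
Hence σ₀² = 1/0.085587 ≈ 11.7.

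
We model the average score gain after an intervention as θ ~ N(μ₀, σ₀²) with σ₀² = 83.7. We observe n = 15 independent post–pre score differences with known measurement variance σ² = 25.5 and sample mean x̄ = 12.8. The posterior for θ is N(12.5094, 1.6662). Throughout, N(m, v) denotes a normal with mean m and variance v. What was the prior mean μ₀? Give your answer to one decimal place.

With known observation variance, the Normal–Normal posterior has precision τ_n = τ₀ + n/σ² and mean μ_n = (τ₀μ₀ + (n/σ²)x̄)/τ_n.
Here τ₀ = 1/83.7 = 0.011947 and τ_data = 15/25.5 = 0.588235, so τ_n = 0.600182.
Rearranging for μ₀: μ₀ = (μ_n·τ_n − τ_data·x̄)/τ₀ = (12.5094·0.600182 − 0.588235·12.8) / 0.011947 = -0.021491/0.011947 ≈ -1.8.

μ₀ = -1.8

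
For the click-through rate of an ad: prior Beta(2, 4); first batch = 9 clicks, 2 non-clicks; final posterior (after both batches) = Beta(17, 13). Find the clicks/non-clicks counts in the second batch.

Because Beta–binomial updating is additive in the counts, the combined data contributed (α_post−α_prior, β_post−β_prior) successes and failures.
Total across both batches: 17−2=15 clicks, 13−4=9 non-clicks.
Subtract the first batch: 15−9=6 clicks and 9−2=7 non-clicks.

6 clicks and 7 non-clicks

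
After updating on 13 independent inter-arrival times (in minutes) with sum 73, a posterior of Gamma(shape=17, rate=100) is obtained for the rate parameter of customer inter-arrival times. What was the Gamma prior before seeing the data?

For an exponential likelihood with a Gamma(α, β) prior on the rate, n observations with total T give posterior Gamma(α+n, β+T).
So α = 17 − 13 = 4 and β = 100 − 73 = 27.

Gamma(shape=4, rate=27)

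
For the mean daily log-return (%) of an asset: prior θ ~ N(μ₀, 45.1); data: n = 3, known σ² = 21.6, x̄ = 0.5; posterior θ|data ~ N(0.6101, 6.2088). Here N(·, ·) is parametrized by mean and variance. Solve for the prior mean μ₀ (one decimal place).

μ₀ = 1.3

The posterior mean is a precision-weighted average: μ_n = (τ₀μ₀ + τ_data·x̄)/(τ₀+τ_data), with τ₀=1/σ₀² and τ_data=n/σ².
Here τ₀ = 1/45.1 = 0.022173 and τ_data = 3/21.6 = 0.138889, so τ_n = 0.161062.
Rearranging for μ₀: μ₀ = (μ_n·τ_n − τ_data·x̄)/τ₀ = (0.6101·0.161062 − 0.138889·0.5) / 0.022173 = 0.028819/0.022173 ≈ 1.3.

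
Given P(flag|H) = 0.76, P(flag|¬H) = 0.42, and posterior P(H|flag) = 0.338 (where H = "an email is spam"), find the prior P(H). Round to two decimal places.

P(H) = 0.22

In odds form, posterior odds = prior odds × likelihood ratio, so prior odds = posterior odds ÷ LR.
Posterior odds = 0.338/(1−0.338) = 0.5106. LR = 0.76/0.42 = 1.8095.
Prior odds = 0.5106/1.8095 = 0.2822, so P(H) = 0.2822/(1+0.2822) ≈ 0.22.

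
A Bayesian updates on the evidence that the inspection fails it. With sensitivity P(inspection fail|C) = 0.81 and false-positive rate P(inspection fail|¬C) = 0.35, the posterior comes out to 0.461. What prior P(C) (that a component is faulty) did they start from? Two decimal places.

In odds form, posterior odds = prior odds × likelihood ratio, so prior odds = posterior odds ÷ LR.
Posterior odds = 0.461/(1−0.461) = 0.8553. LR = 0.81/0.35 = 2.3143.
Prior odds = 0.8553/2.3143 = 0.3696, so P(C) = 0.3696/(1+0.3696) ≈ 0.27.

P(C) = 0.27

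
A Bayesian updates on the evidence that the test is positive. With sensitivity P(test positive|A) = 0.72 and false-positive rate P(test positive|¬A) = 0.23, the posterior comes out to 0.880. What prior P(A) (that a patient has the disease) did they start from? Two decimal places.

P(A) = 0.70

In odds form, posterior odds = prior odds × likelihood ratio, so prior odds = posterior odds ÷ LR.
Posterior odds = 0.880/(1−0.880) = 7.3333. LR = 0.72/0.23 = 3.1304.
Prior odds = 7.3333/3.1304 = 2.3426, so P(A) = 2.3426/(1+2.3426) ≈ 0.70.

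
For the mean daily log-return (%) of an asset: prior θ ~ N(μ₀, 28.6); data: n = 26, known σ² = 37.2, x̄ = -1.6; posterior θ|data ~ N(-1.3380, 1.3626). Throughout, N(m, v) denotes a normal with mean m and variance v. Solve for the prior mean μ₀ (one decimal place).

μ₀ = 3.9

The posterior mean is a precision-weighted average: μ_n = (τ₀μ₀ + τ_data·x̄)/(τ₀+τ_data), with τ₀=1/σ₀² and τ_data=n/σ².
Here τ₀ = 1/28.6 = 0.034965 and τ_data = 26/37.2 = 0.698925, so τ_n = 0.733890.
Rearranging for μ₀: μ₀ = (μ_n·τ_n − τ_data·x̄)/τ₀ = (-1.3380·0.733890 − 0.698925·-1.6) / 0.034965 = 0.136335/0.034965 ≈ 3.9.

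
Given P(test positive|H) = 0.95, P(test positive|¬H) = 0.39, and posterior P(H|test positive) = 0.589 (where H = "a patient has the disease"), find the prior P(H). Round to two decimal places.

P(H) = 0.37

In odds form, posterior odds = prior odds × likelihood ratio, so prior odds = posterior odds ÷ LR.
Posterior odds = 0.589/(1−0.589) = 1.4331. LR = 0.95/0.39 = 2.4359.
Prior odds = 1.4331/2.4359 = 0.5883, so P(H) = 0.5883/(1+0.5883) ≈ 0.37.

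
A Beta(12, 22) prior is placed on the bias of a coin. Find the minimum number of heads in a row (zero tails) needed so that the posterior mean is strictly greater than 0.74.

k = 51

After k heads and 0 tails the posterior is Beta(12+k, 22), with mean (12+k)/(12+22+k).
Set (12+k)/(34+k) > 0.74 and solve: k > (0.74·34 − 12)/(1 − 0.74) = 50.615.
The smallest integer exceeding 50.615 is 51.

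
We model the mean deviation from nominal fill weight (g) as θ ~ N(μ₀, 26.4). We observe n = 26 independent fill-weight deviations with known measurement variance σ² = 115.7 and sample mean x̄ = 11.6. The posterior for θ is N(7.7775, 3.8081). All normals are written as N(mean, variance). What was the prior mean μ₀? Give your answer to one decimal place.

With known observation variance, the Normal–Normal posterior has precision τ_n = τ₀ + n/σ² and mean μ_n = (τ₀μ₀ + (n/σ²)x̄)/τ_n.
Here τ₀ = 1/26.4 = 0.037879 and τ_data = 26/115.7 = 0.224719, so τ_n = 0.262598.
Rearranging for μ₀: μ₀ = (μ_n·τ_n − τ_data·x̄)/τ₀ = (7.7775·0.262598 − 0.224719·11.6) / 0.037879 = -0.564384/0.037879 ≈ -14.9.

μ₀ = -14.9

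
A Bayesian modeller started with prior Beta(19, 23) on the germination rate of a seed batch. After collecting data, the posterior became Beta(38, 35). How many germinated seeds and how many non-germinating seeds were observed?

A Beta(a, b) prior with s successes and f failures in binomial data gives a Beta(a+s, b+f) posterior.
Match parameters: s=38−19=19, f=35−23=12.

19 germinated seeds and 12 non-germinating seeds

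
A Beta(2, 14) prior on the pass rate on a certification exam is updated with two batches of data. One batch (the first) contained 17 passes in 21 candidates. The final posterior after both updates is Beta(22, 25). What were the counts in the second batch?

Sequential conjugate updates are equivalent to a single update on the pooled data, so total successes = posterior α − prior α and total failures = posterior β − prior β.
Total across both batches: 22−2=20 passes, 25−14=11 failures.
Subtract the first batch: 20−17=3 passes and 11−4=7 failures.

3 passes and 7 failures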